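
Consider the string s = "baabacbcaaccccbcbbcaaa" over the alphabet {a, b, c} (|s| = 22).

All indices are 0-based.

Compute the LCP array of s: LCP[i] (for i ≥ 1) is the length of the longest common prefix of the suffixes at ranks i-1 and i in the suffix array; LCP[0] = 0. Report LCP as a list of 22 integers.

sorted suffixes:
  #0 SA[0]=21  'a'
  #1 SA[1]=20  'aa'
  #2 SA[2]=19  'aaa'
  #3 SA[3]=1  'aabacbcaaccccbcbbcaaa'
  #4 SA[4]=8  'aaccccbcbbcaaa'
  #5 SA[5]=2  'abacbcaaccccbcbbcaaa'
  #6 SA[6]=4  'acbcaaccccbcbbcaaa'
  #7 SA[7]=9  'accccbcbbcaaa'
  #8 SA[8]=0  'baabacbcaaccccbcbbcaaa'
  #9 SA[9]=3  'bacbcaaccccbcbbcaaa'
  #10 SA[10]=16  'bbcaaa'
  #11 SA[11]=17  'bcaaa'
  #12 SA[12]=6  'bcaaccccbcbbcaaa'
  #13 SA[13]=14  'bcbbcaaa'
  #14 SA[14]=18  'caaa'
  #15 SA[15]=7  'caaccccbcbbcaaa'
  #16 SA[16]=15  'cbbcaaa'
  #17 SA[17]=5  'cbcaaccccbcbbcaaa'
  #18 SA[18]=13  'cbcbbcaaa'
  #19 SA[19]=12  'ccbcbbcaaa'
  #20 SA[20]=11  'cccbcbbcaaa'
  #21 SA[21]=10  'ccccbcbbcaaa'

SA = [21, 20, 19, 1, 8, 2, 4, 9, 0, 3, 16, 17, 6, 14, 18, 7, 15, 5, 13, 12, 11, 10]
rank  pair      lcp
   1  s[21:],s[20:]  1  'a'
   2  s[20:],s[19:]  2  'aa'
   3  s[19:],s[1:]  2  'aa'
   4  s[1:],s[8:]  2  'aa'
   5  s[8:],s[2:]  1  'a'
   6  s[2:],s[4:]  1  'a'
   7  s[4:],s[9:]  2  'ac'
   8  s[9:],s[0:]  0  ''
   9  s[0:],s[3:]  2  'ba'
  10  s[3:],s[16:]  1  'b'
  11  s[16:],s[17:]  1  'b'
  12  s[17:],s[6:]  4  'bcaa'
  13  s[6:],s[14:]  2  'bc'
  14  s[14:],s[18:]  0  ''
  15  s[18:],s[7:]  3  'caa'
  16  s[7:],s[15:]  1  'c'
  17  s[15:],s[5:]  2  'cb'
  18  s[5:],s[13:]  3  'cbc'
  19  s[13:],s[12:]  1  'c'
  20  s[12:],s[11:]  2  'cc'
  21  s[11:],s[10:]  3  'ccc'

[0, 1, 2, 2, 2, 1, 1, 2, 0, 2, 1, 1, 4, 2, 0, 3, 1, 2, 3, 1, 2, 3]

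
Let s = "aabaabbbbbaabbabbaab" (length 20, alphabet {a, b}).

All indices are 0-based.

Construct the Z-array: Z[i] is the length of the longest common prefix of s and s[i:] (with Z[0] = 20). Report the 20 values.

[20, 1, 0, 3, 1, 0, 0, 0, 0, 0, 3, 1, 0, 0, 1, 0, 0, 3, 1, 0]

Z[0]=20
i=1: outside box; Z[1]=1 scan→box=[1,2)
i=2: outside box; Z[2]=0
i=3: outside box; Z[3]=3 scan→box=[3,6)
i=4: min(r-i=2, Z[1]=1)=1; Z[4]=1
i=5: min(r-i=1, Z[2]=0)=0; Z[5]=0
i=6: outside box; Z[6]=0
i=7: outside box; Z[7]=0
i=8: outside box; Z[8]=0
i=9: outside box; Z[9]=0
i=10: outside box; Z[10]=3 scan→box=[10,13)
i=11: min(r-i=2, Z[1]=1)=1; Z[11]=1
i=12: min(r-i=1, Z[2]=0)=0; Z[12]=0
i=13: outside box; Z[13]=0
i=14: outside box; Z[14]=1 scan→box=[14,15)
i=15: outside box; Z[15]=0
i=16: outside box; Z[16]=0
i=17: outside box; Z[17]=3 scan→box=[17,20)
i=18: min(r-i=2, Z[1]=1)=1; Z[18]=1
i=19: min(r-i=1, Z[2]=0)=0; Z[19]=0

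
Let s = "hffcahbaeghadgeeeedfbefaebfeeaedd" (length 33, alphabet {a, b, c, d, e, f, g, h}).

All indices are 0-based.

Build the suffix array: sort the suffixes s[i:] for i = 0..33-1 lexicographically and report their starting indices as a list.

[11, 23, 29, 7, 4, 6, 20, 25, 3, 32, 31, 18, 12, 28, 24, 30, 17, 27, 16, 15, 14, 21, 8, 22, 19, 2, 26, 1, 13, 9, 10, 5, 0]

rank | idx | suffix
   0 |  11 | adgeeeedfbefaebfeeaedd
   1 |  23 | aebfeeaedd
   2 |  29 | aedd
   3 |   7 | aeghadgeeeedfbefaebfeeaedd
   4 |   4 | ahbaeghadgeeeedfbefaebfeeaedd
   5 |   6 | baeghadgeeeedfbefaebfeeaedd
   6 |  20 | befaebfeeaedd
   7 |  25 | bfeeaedd
   8 |   3 | cahbaeghadgeeeedfbefaebfeeaedd
   9 |  32 | d
  10 |  31 | dd
  11 |  18 | dfbefaebfeeaedd
  12 |  12 | dgeeeedfbefaebfeeaedd
  13 |  28 | eaedd
  14 |  24 | ebfeeaedd
  15 |  30 | edd
  16 |  17 | edfbefaebfeeaedd
  17 |  27 | eeaedd
  18 |  16 | eedfbefaebfeeaedd
  19 |  15 | eeedfbefaebfeeaedd
  20 |  14 | eeeedfbefaebfeeaedd
  21 |  21 | efaebfeeaedd
  22 |   8 | eghadgeeeedfbefaebfeeaedd
  23 |  22 | faebfeeaedd
  24 |  19 | fbefaebfeeaedd
  25 |   2 | fcahbaeghadgeeeedfbefaebfeeaedd
  26 |  26 | feeaedd
  27 |   1 | ffcahbaeghadgeeeedfbefaebfeeaedd
  28 |  13 | geeeedfbefaebfeeaedd
  29 |   9 | ghadgeeeedfbefaebfeeaedd
  30 |  10 | hadgeeeedfbefaebfeeaedd
  31 |   5 | hbaeghadgeeeedfbefaebfeeaedd
  32 |   0 | hffcahbaeghadgeeeedfbefaebfeeaedd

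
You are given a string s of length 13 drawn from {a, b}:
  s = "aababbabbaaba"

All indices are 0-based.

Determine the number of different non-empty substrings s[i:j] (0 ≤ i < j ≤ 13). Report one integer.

sorted suffixes:
  #0 SA[0]=12  'a'
  #1 SA[1]=9  'aaba'
  #2 SA[2]=0  'aababbabbaaba'
  #3 SA[3]=10  'aba'
  #4 SA[4]=1  'ababbabbaaba'
  #5 SA[5]=6  'abbaaba'
  #6 SA[6]=3  'abbabbaaba'
  #7 SA[7]=11  'ba'
  #8 SA[8]=8  'baaba'
  #9 SA[9]=5  'babbaaba'
  #10 SA[10]=2  'babbabbaaba'
  #11 SA[11]=7  'bbaaba'
  #12 SA[12]=4  'bbabbaaba'

SA = [12, 9, 0, 10, 1, 6, 3, 11, 8, 5, 2, 7, 4]
rank  pair      lcp
   1  s[12:],s[9:]  1  'a'
   2  s[9:],s[0:]  4  'aaba'
   3  s[0:],s[10:]  1  'a'
   4  s[10:],s[1:]  3  'aba'
   5  s[1:],s[6:]  2  'ab'
   6  s[6:],s[3:]  4  'abba'
   7  s[3:],s[11:]  0  ''
   8  s[11:],s[8:]  2  'ba'
   9  s[8:],s[5:]  2  'ba'
  10  s[5:],s[2:]  5  'babba'
  11  s[2:],s[7:]  1  'b'
  12  s[7:],s[4:]  3  'bba'

n(n+1)/2 = 13·14/2 = 91
Σ LCP = 0 + 1 + 4 + 1 + 3 + 2 + 4 + 0 + 2 + 2 + 5 + 1 + 3 = 28
distinct = 91 − 28 = 63

63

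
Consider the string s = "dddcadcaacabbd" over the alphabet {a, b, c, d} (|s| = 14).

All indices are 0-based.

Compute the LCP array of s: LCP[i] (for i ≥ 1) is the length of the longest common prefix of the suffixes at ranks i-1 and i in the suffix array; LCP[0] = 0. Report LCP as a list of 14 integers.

[0, 1, 1, 1, 0, 1, 0, 2, 2, 0, 1, 3, 1, 2]

rank→(start, suffix):
  0 → (7, 'aacabbd')
  1 → (10, 'abbd')
  2 → (8, 'acabbd')
  3 → (4, 'adcaacabbd')
  4 → (11, 'bbd')
  5 → (12, 'bd')
  6 → (6, 'caacabbd')
  7 → (9, 'cabbd')
  8 → (3, 'cadcaacabbd')
  9 → (13, 'd')
  10 → (5, 'dcaacabbd')
  11 → (2, 'dcadcaacabbd')
  12 → (1, 'ddcadcaacabbd')
  13 → (0, 'dddcadcaacabbd')

SA = [7, 10, 8, 4, 11, 12, 6, 9, 3, 13, 5, 2, 1, 0]
[i] adj suffixes → lcp
  [1] 7/10 → 1 ('a')
  [2] 10/8 → 1 ('a')
  [3] 8/4 → 1 ('a')
  [4] 4/11 → 0 ('')
  [5] 11/12 → 1 ('b')
  [6] 12/6 → 0 ('')
  [7] 6/9 → 2 ('ca')
  [8] 9/3 → 2 ('ca')
  [9] 3/13 → 0 ('')
  [10] 13/5 → 1 ('d')
  [11] 5/2 → 3 ('dca')
  [12] 2/1 → 1 ('d')
  [13] 1/0 → 2 ('dd')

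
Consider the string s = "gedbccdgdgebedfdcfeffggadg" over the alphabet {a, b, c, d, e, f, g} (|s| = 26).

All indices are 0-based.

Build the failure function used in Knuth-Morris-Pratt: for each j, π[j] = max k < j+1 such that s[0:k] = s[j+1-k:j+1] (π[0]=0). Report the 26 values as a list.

[0, 0, 0, 0, 0, 0, 0, 1, 0, 1, 2, 0, 0, 0, 0, 0, 0, 0, 0, 0, 0, 1, 1, 0, 0, 1]

π[0] = 0
j=1 s[j]='e': π[1]=0 (border '')
j=2 s[j]='d': π[2]=0 (border '')
j=3 s[j]='b': π[3]=0 (border '')
j=4 s[j]='c': π[4]=0 (border '')
j=5 s[j]='c': π[5]=0 (border '')
j=6 s[j]='d': π[6]=0 (border '')
j=7 s[j]='g': π[7]=1 (border 'g')
j=8 s[j]='d': k: 1→0; π[8]=0 (border '')
j=9 s[j]='g': π[9]=1 (border 'g')
j=10 s[j]='e': π[10]=2 (border 'ge')
j=11 s[j]='b': k: 2→0; π[11]=0 (border '')
j=12 s[j]='e': π[12]=0 (border '')
j=13 s[j]='d': π[13]=0 (border '')
j=14 s[j]='f': π[14]=0 (border '')
j=15 s[j]='d': π[15]=0 (border '')
j=16 s[j]='c': π[16]=0 (border '')
j=17 s[j]='f': π[17]=0 (border '')
j=18 s[j]='e': π[18]=0 (border '')
j=19 s[j]='f': π[19]=0 (border '')
j=20 s[j]='f': π[20]=0 (border '')
j=21 s[j]='g': π[21]=1 (border 'g')
j=22 s[j]='g': k: 1→0; π[22]=1 (border 'g')
j=23 s[j]='a': k: 1→0; π[23]=0 (border '')
j=24 s[j]='d': π[24]=0 (border '')
j=25 s[j]='g': π[25]=1 (border 'g')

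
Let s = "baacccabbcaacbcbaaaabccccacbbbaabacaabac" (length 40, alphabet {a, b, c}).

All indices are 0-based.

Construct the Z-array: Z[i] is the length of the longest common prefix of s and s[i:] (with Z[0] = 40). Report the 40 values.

Z[0]=40
i=1: fresh scan; Z[1]=0
i=2: fresh scan; Z[2]=0
i=3: fresh scan; Z[3]=0
i=4: fresh scan; Z[4]=0
i=5: fresh scan; Z[5]=0
i=6: fresh scan; Z[6]=0
i=7: fresh scan; Z[7]=1 scan→box=[7,8)
i=8: fresh scan; Z[8]=1 scan→box=[8,9)
i=9: fresh scan; Z[9]=0
i=10: fresh scan; Z[10]=0
i=11: fresh scan; Z[11]=0
i=12: fresh scan; Z[12]=0
i=13: fresh scan; Z[13]=1 scan→box=[13,14)
i=14: fresh scan; Z[14]=0
i=15: fresh scan; Z[15]=3 scan→box=[15,18)
i=16: min(r-i=2, Z[1]=0)=0; Z[16]=0
i=17: min(r-i=1, Z[2]=0)=0; Z[17]=0
i=18: fresh scan; Z[18]=0
i=19: fresh scan; Z[19]=0
i=20: fresh scan; Z[20]=1 scan→box=[20,21)
i=21: fresh scan; Z[21]=0
i=22: fresh scan; Z[22]=0
i=23: fresh scan; Z[23]=0
i=24: fresh scan; Z[24]=0
i=25: fresh scan; Z[25]=0
i=26: fresh scan; Z[26]=0
i=27: fresh scan; Z[27]=1 scan→box=[27,28)
i=28: fresh scan; Z[28]=1 scan→box=[28,29)
i=29: fresh scan; Z[29]=3 scan→box=[29,32)
i=30: min(r-i=2, Z[1]=0)=0; Z[30]=0
i=31: min(r-i=1, Z[2]=0)=0; Z[31]=0
i=32: fresh scan; Z[32]=2 scan→box=[32,34)
i=33: min(r-i=1, Z[1]=0)=0; Z[33]=0
i=34: fresh scan; Z[34]=0
i=35: fresh scan; Z[35]=0
i=36: fresh scan; Z[36]=0
i=37: fresh scan; Z[37]=2 scan→box=[37,39)
i=38: min(r-i=1, Z[1]=0)=0; Z[38]=0
i=39: fresh scan; Z[39]=0

[40, 0, 0, 0, 0, 0, 0, 1, 1, 0, 0, 0, 0, 1, 0, 3, 0, 0, 0, 0, 1, 0, 0, 0, 0, 0, 0, 1, 1, 3, 0, 0, 2, 0, 0, 0, 0, 2, 0, 0]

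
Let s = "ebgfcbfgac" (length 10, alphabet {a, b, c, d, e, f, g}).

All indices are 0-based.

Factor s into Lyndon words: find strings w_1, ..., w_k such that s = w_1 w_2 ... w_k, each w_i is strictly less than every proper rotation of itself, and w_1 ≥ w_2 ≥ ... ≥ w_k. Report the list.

emit factor 1: 'e' (i=0, period=1)
emit factor 2: 'bgfc' (i=1, period=4)
emit factor 3: 'bfg' (i=5, period=3)
emit factor 4: 'ac' (i=8, period=2)

["e", "bgfc", "bfg", "ac"]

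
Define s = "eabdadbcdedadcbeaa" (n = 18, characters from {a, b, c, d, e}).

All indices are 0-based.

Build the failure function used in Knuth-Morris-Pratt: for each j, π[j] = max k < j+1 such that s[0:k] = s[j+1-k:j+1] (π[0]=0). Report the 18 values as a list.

[0, 0, 0, 0, 0, 0, 0, 0, 0, 1, 0, 0, 0, 0, 0, 1, 2, 0]

π[0] = 0
j=1 s[j]='a': π[1]=0 (border '')
j=2 s[j]='b': π[2]=0 (border '')
j=3 s[j]='d': π[3]=0 (border '')
j=4 s[j]='a': π[4]=0 (border '')
j=5 s[j]='d': π[5]=0 (border '')
j=6 s[j]='b': π[6]=0 (border '')
j=7 s[j]='c': π[7]=0 (border '')
j=8 s[j]='d': π[8]=0 (border '')
j=9 s[j]='e': π[9]=1 (border 'e')
j=10 s[j]='d': k: 1→0; π[10]=0 (border '')
j=11 s[j]='a': π[11]=0 (border '')
j=12 s[j]='d': π[12]=0 (border '')
j=13 s[j]='c': π[13]=0 (border '')
j=14 s[j]='b': π[14]=0 (border '')
j=15 s[j]='e': π[15]=1 (border 'e')
j=16 s[j]='a': π[16]=2 (border 'ea')
j=17 s[j]='a': k: 2→0; π[17]=0 (border '')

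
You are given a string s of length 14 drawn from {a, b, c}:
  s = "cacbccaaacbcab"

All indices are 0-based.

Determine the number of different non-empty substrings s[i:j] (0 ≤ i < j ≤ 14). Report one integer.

rank→(start, suffix):
  0 → (6, 'aaacbcab')
  1 → (7, 'aacbcab')
  2 → (12, 'ab')
  3 → (8, 'acbcab')
  4 → (1, 'acbccaaacbcab')
  5 → (13, 'b')
  6 → (10, 'bcab')
  7 → (3, 'bccaaacbcab')
  8 → (5, 'caaacbcab')
  9 → (11, 'cab')
  10 → (0, 'cacbccaaacbcab')
  11 → (9, 'cbcab')
  12 → (2, 'cbccaaacbcab')
  13 → (4, 'ccaaacbcab')

SA = [6, 7, 12, 8, 1, 13, 10, 3, 5, 11, 0, 9, 2, 4]
i: (SA[i-1],SA[i]) lcp shared
  1: (6,7) 2 'aa'
  2: (7,12) 1 'a'
  3: (12,8) 1 'a'
  4: (8,1) 4 'acbc'
  5: (1,13) 0 ''
  6: (13,10) 1 'b'
  7: (10,3) 2 'bc'
  8: (3,5) 0 ''
  9: (5,11) 2 'ca'
  10: (11,0) 2 'ca'
  11: (0,9) 1 'c'
  12: (9,2) 3 'cbc'
  13: (2,4) 1 'c'

n(n+1)/2 = 14·15/2 = 105
Σ LCP = 0 + 2 + 1 + 1 + 4 + 0 + 1 + 2 + 0 + 2 + 2 + 1 + 3 + 1 = 20
distinct = 105 − 20 = 85

85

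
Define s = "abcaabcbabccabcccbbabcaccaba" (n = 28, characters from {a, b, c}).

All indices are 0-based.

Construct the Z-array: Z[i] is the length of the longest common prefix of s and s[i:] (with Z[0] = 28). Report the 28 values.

[28, 0, 0, 1, 3, 0, 0, 0, 3, 0, 0, 0, 3, 0, 0, 0, 0, 0, 0, 4, 0, 0, 1, 0, 0, 2, 0, 1]

Z[0]=28
i=1: i≥r, start 0; Z[1]=0
i=2: i≥r, start 0; Z[2]=0
i=3: i≥r, start 0; Z[3]=1 extend→box=[3,4)
i=4: i≥r, start 0; Z[4]=3 extend→box=[4,7)
i=5: min(r-i=2, Z[1]=0)=0; Z[5]=0
i=6: min(r-i=1, Z[2]=0)=0; Z[6]=0
i=7: i≥r, start 0; Z[7]=0
i=8: i≥r, start 0; Z[8]=3 extend→box=[8,11)
i=9: min(r-i=2, Z[1]=0)=0; Z[9]=0
i=10: min(r-i=1, Z[2]=0)=0; Z[10]=0
i=11: i≥r, start 0; Z[11]=0
i=12: i≥r, start 0; Z[12]=3 extend→box=[12,15)
i=13: min(r-i=2, Z[1]=0)=0; Z[13]=0
i=14: min(r-i=1, Z[2]=0)=0; Z[14]=0
i=15: i≥r, start 0; Z[15]=0
i=16: i≥r, start 0; Z[16]=0
i=17: i≥r, start 0; Z[17]=0
i=18: i≥r, start 0; Z[18]=0
i=19: i≥r, start 0; Z[19]=4 extend→box=[19,23)
i=20: min(r-i=3, Z[1]=0)=0; Z[20]=0
i=21: min(r-i=2, Z[2]=0)=0; Z[21]=0
i=22: min(r-i=1, Z[3]=1)=1; Z[22]=1
i=23: i≥r, start 0; Z[23]=0
i=24: i≥r, start 0; Z[24]=0
i=25: i≥r, start 0; Z[25]=2 extend→box=[25,27)
i=26: min(r-i=1, Z[1]=0)=0; Z[26]=0
i=27: i≥r, start 0; Z[27]=1 extend→box=[27,28)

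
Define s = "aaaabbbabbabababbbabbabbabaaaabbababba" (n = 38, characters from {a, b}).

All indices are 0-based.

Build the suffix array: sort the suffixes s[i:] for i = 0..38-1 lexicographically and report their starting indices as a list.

rank→(start, suffix):
  0 → (37, 'a')
  1 → (26, 'aaaabbababba')
  2 → (0, 'aaaabbbabbabababbbabbabbabaaaabbababba')
  3 → (27, 'aaabbababba')
  4 → (1, 'aaabbbabbabababbbabbabbabaaaabbababba')
  5 → (28, 'aabbababba')
  6 → (2, 'aabbbabbabababbbabbabbabaaaabbababba')
  7 → (24, 'abaaaabbababba')
  8 → (10, 'abababbbabbabbabaaaabbababba')
  9 → (32, 'ababba')
  10 → (12, 'ababbbabbabbabaaaabbababba')
  11 → (34, 'abba')
  12 → (21, 'abbabaaaabbababba')
  13 → (7, 'abbabababbbabbabbabaaaabbababba')
  14 → (29, 'abbababba')
  15 → (18, 'abbabbabaaaabbababba')
  16 → (3, 'abbbabbabababbbabbabbabaaaabbababba')
  17 → (14, 'abbbabbabbabaaaabbababba')
  18 → (36, 'ba')
  19 → (25, 'baaaabbababba')
  20 → (23, 'babaaaabbababba')
  21 → (9, 'babababbbabbabbabaaaabbababba')
  22 → (31, 'bababba')
  23 → (11, 'bababbbabbabbabaaaabbababba')
  24 → (33, 'babba')
  25 → (20, 'babbabaaaabbababba')
  26 → (6, 'babbabababbbabbabbabaaaabbababba')
  27 → (17, 'babbabbabaaaabbababba')
  28 → (13, 'babbbabbabbabaaaabbababba')
  29 → (35, 'bba')
  30 → (22, 'bbabaaaabbababba')
  31 → (8, 'bbabababbbabbabbabaaaabbababba')
  32 → (30, 'bbababba')
  33 → (19, 'bbabbabaaaabbababba')
  34 → (5, 'bbabbabababbbabbabbabaaaabbababba')
  35 → (16, 'bbabbabbabaaaabbababba')
  36 → (4, 'bbbabbabababbbabbabbabaaaabbababba')
  37 → (15, 'bbbabbabbabaaaabbababba')

[37, 26, 0, 27, 1, 28, 2, 24, 10, 32, 12, 34, 21, 7, 29, 18, 3, 14, 36, 25, 23, 9, 31, 11, 33, 20, 6, 17, 13, 35, 22, 8, 30, 19, 5, 16, 4, 15]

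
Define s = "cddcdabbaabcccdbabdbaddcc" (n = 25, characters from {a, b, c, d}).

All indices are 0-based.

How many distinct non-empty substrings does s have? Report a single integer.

291

rank→(start, suffix):
  0 → (8, 'aabcccdbabdbaddcc')
  1 → (5, 'abbaabcccdbabdbaddcc')
  2 → (9, 'abcccdbabdbaddcc')
  3 → (16, 'abdbaddcc')
  4 → (20, 'addcc')
  5 → (7, 'baabcccdbabdbaddcc')
  6 → (15, 'babdbaddcc')
  7 → (19, 'baddcc')
  8 → (6, 'bbaabcccdbabdbaddcc')
  9 → (10, 'bcccdbabdbaddcc')
  10 → (17, 'bdbaddcc')
  11 → (24, 'c')
  12 → (23, 'cc')
  13 → (11, 'cccdbabdbaddcc')
  14 → (12, 'ccdbabdbaddcc')
  15 → (3, 'cdabbaabcccdbabdbaddcc')
  16 → (13, 'cdbabdbaddcc')
  17 → (0, 'cddcdabbaabcccdbabdbaddcc')
  18 → (4, 'dabbaabcccdbabdbaddcc')
  19 → (14, 'dbabdbaddcc')
  20 → (18, 'dbaddcc')
  21 → (22, 'dcc')
  22 → (2, 'dcdabbaabcccdbabdbaddcc')
  23 → (21, 'ddcc')
  24 → (1, 'ddcdabbaabcccdbabdbaddcc')

SA = [8, 5, 9, 16, 20, 7, 15, 19, 6, 10, 17, 24, 23, 11, 12, 3, 13, 0, 4, 14, 18, 22, 2, 21, 1]
i: (SA[i-1],SA[i]) lcp shared
  1: (8,5) 1 'a'
  2: (5,9) 2 'ab'
  3: (9,16) 2 'ab'
  4: (16,20) 1 'a'
  5: (20,7) 0 ''
  6: (7,15) 2 'ba'
  7: (15,19) 2 'ba'
  8: (19,6) 1 'b'
  9: (6,10) 1 'b'
  10: (10,17) 1 'b'
  11: (17,24) 0 ''
  12: (24,23) 1 'c'
  13: (23,11) 2 'cc'
  14: (11,12) 2 'cc'
  15: (12,3) 1 'c'
  16: (3,13) 2 'cd'
  17: (13,0) 2 'cd'
  18: (0,4) 0 ''
  19: (4,14) 1 'd'
  20: (14,18) 3 'dba'
  21: (18,22) 1 'd'
  22: (22,2) 2 'dc'
  23: (2,21) 1 'd'
  24: (21,1) 3 'ddc'

n(n+1)/2 = 25·26/2 = 325
Σ LCP = 0 + 1 + 2 + 2 + 1 + 0 + 2 + 2 + 1 + 1 + 1 + 0 + 1 + 2 + 2 + 1 + 2 + 2 + 0 + 1 + 3 + 1 + 2 + 1 + 3 = 34
distinct = 325 − 34 = 291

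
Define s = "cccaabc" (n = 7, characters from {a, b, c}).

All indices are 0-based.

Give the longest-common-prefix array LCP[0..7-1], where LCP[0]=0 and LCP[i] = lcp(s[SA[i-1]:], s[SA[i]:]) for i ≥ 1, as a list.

[0, 1, 0, 0, 1, 1, 2]

rank→(start, suffix):
  0 → (3, 'aabc')
  1 → (4, 'abc')
  2 → (5, 'bc')
  3 → (6, 'c')
  4 → (2, 'caabc')
  5 → (1, 'ccaabc')
  6 → (0, 'cccaabc')

SA = [3, 4, 5, 6, 2, 1, 0]
i: (SA[i-1],SA[i]) lcp shared
  1: (3,4) 1 'a'
  2: (4,5) 0 ''
  3: (5,6) 0 ''
  4: (6,2) 1 'c'
  5: (2,1) 1 'c'
  6: (1,0) 2 'cc'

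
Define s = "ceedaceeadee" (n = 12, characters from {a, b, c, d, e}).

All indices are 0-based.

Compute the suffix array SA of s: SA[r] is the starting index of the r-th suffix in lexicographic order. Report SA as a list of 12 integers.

[4, 8, 5, 0, 3, 9, 11, 7, 2, 10, 6, 1]

sorted suffixes:
  #0 SA[0]=4  'aceeadee'
  #1 SA[1]=8  'adee'
  #2 SA[2]=5  'ceeadee'
  #3 SA[3]=0  'ceedaceeadee'
  #4 SA[4]=3  'daceeadee'
  #5 SA[5]=9  'dee'
  #6 SA[6]=11  'e'
  #7 SA[7]=7  'eadee'
  #8 SA[8]=2  'edaceeadee'
  #9 SA[9]=10  'ee'
  #10 SA[10]=6  'eeadee'
  #11 SA[11]=1  'eedaceeadee'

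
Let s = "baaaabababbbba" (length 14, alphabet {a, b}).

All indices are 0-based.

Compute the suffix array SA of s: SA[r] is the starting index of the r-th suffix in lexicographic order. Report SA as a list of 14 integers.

rank→(start, suffix):
  0 → (13, 'a')
  1 → (1, 'aaaabababbbba')
  2 → (2, 'aaabababbbba')
  3 → (3, 'aabababbbba')
  4 → (4, 'abababbbba')
  5 → (6, 'ababbbba')
  6 → (8, 'abbbba')
  7 → (12, 'ba')
  8 → (0, 'baaaabababbbba')
  9 → (5, 'bababbbba')
  10 → (7, 'babbbba')
  11 → (11, 'bba')
  12 → (10, 'bbba')
  13 → (9, 'bbbba')

[13, 1, 2, 3, 4, 6, 8, 12, 0, 5, 7, 11, 10, 9]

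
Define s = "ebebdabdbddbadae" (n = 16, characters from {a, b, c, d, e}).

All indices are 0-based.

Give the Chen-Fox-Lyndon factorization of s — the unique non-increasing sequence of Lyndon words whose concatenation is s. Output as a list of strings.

emit factor 1: 'e' (i=0, period=1)
emit factor 2: 'be' (i=1, period=2)
emit factor 3: 'bd' (i=3, period=2)
emit factor 4: 'abdbddbadae' (i=5, period=11)

["e", "be", "bd", "abdbddbadae"]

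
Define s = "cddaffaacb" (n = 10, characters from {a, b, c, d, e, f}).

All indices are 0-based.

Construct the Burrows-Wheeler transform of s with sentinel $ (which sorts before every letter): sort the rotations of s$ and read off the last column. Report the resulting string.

rank  rotation     last
    0  $cddaffaacb  b
    1  aacb$cddaff  f
    2  acb$cddaffa  a
    3  affaacb$cdd  d
    4  b$cddaffaac  c
    5  cb$cddaffaa  a
    6  cddaffaacb$  $
    7  daffaacb$cd  d
    8  ddaffaacb$c  c
    9  faacb$cddaf  f
   10  ffaacb$cdda  a

bfadca$dcfa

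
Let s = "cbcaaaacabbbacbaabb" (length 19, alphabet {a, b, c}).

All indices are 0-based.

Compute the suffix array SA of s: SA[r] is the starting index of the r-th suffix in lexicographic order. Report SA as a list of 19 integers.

rank→(start, suffix):
  0 → (3, 'aaaacabbbacbaabb')
  1 → (4, 'aaacabbbacbaabb')
  2 → (15, 'aabb')
  3 → (5, 'aacabbbacbaabb')
  4 → (16, 'abb')
  5 → (8, 'abbbacbaabb')
  6 → (6, 'acabbbacbaabb')
  7 → (12, 'acbaabb')
  8 → (18, 'b')
  9 → (14, 'baabb')
  10 → (11, 'bacbaabb')
  11 → (17, 'bb')
  12 → (10, 'bbacbaabb')
  13 → (9, 'bbbacbaabb')
  14 → (1, 'bcaaaacabbbacbaabb')
  15 → (2, 'caaaacabbbacbaabb')
  16 → (7, 'cabbbacbaabb')
  17 → (13, 'cbaabb')
  18 → (0, 'cbcaaaacabbbacbaabb')

[3, 4, 15, 5, 16, 8, 6, 12, 18, 14, 11, 17, 10, 9, 1, 2, 7, 13, 0]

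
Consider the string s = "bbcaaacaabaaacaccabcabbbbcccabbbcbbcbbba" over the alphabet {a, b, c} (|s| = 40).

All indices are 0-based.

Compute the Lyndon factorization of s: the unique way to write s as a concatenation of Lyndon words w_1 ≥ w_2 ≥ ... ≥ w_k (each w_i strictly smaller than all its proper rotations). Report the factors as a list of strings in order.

["bbc", "aaacaabaaacaccabcabbbbcccabbbcbbcbbb", "a"]

emit factor 1: 'bbc' (i=0, period=3)
emit factor 2: 'aaacaabaaacaccabcabbbbcccabbbcbbcbbb' (i=3, period=36)
emit factor 3: 'a' (i=39, period=1)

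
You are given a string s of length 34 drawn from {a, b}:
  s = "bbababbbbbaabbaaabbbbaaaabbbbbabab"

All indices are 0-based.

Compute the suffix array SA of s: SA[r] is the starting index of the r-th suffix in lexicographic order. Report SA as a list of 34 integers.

[21, 14, 22, 10, 15, 23, 32, 30, 2, 11, 16, 4, 24, 33, 20, 13, 9, 31, 29, 1, 3, 19, 12, 8, 28, 0, 18, 7, 27, 17, 6, 26, 5, 25]

sorted suffixes:
  #0 SA[0]=21  'aaaabbbbbabab'
  #1 SA[1]=14  'aaabbbbaaaabbbbbabab'
  #2 SA[2]=22  'aaabbbbbabab'
  #3 SA[3]=10  'aabbaaabbbbaaaabbbbbabab'
  #4 SA[4]=15  'aabbbbaaaabbbbbabab'
  #5 SA[5]=23  'aabbbbbabab'
  #6 SA[6]=32  'ab'
  #7 SA[7]=30  'abab'
  #8 SA[8]=2  'ababbbbbaabbaaabbbbaaaabbbbbabab'
  #9 SA[9]=11  'abbaaabbbbaaaabbbbbabab'
  #10 SA[10]=16  'abbbbaaaabbbbbabab'
  #11 SA[11]=4  'abbbbbaabbaaabbbbaaaabbbbbabab'
  #12 SA[12]=24  'abbbbbabab'
  #13 SA[13]=33  'b'
  #14 SA[14]=20  'baaaabbbbbabab'
  #15 SA[15]=13  'baaabbbbaaaabbbbbabab'
  #16 SA[16]=9  'baabbaaabbbbaaaabbbbbabab'
  #17 SA[17]=31  'bab'
  #18 SA[18]=29  'babab'
  #19 SA[19]=1  'bababbbbbaabbaaabbbbaaaabbbbbabab'
  #20 SA[20]=3  'babbbbbaabbaaabbbbaaaabbbbbabab'
  #21 SA[21]=19  'bbaaaabbbbbabab'
  #22 SA[22]=12  'bbaaabbbbaaaabbbbbabab'
  #23 SA[23]=8  'bbaabbaaabbbbaaaabbbbbabab'
  #24 SA[24]=28  'bbabab'
  #25 SA[25]=0  'bbababbbbbaabbaaabbbbaaaabbbbbabab'
  #26 SA[26]=18  'bbbaaaabbbbbabab'
  #27 SA[27]=7  'bbbaabbaaabbbbaaaabbbbbabab'
  #28 SA[28]=27  'bbbabab'
  #29 SA[29]=17  'bbbbaaaabbbbbabab'
  #30 SA[30]=6  'bbbbaabbaaabbbbaaaabbbbbabab'
  #31 SA[31]=26  'bbbbabab'
  #32 SA[32]=5  'bbbbbaabbaaabbbbaaaabbbbbabab'
  #33 SA[33]=25  'bbbbbabab'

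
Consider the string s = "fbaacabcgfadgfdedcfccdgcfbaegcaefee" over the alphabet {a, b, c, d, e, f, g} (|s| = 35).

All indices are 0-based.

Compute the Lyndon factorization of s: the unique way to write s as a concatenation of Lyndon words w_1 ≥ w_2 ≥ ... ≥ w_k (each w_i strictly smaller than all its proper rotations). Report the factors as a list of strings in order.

["f", "b", "aacabcgfadgfdedcfccdgcfbaegcaefee"]

emit factor 1: 'f' (i=0, period=1)
emit factor 2: 'b' (i=1, period=1)
emit factor 3: 'aacabcgfadgfdedcfccdgcfbaegcaefee' (i=2, period=33)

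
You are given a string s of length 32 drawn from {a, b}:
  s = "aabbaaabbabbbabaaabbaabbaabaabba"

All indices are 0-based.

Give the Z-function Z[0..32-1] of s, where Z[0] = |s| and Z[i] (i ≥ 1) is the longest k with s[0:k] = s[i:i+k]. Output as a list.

Z[0]=32
i=1: fresh scan; Z[1]=1 extend→box=[1,2)
i=2: fresh scan; Z[2]=0
i=3: fresh scan; Z[3]=0
i=4: fresh scan; Z[4]=2 extend→box=[4,6)
i=5: min(r-i=1, Z[1]=1)=1; Z[5]=5 extend→box=[5,10)
i=6: min(r-i=4, Z[1]=1)=1; Z[6]=1
i=7: min(r-i=3, Z[2]=0)=0; Z[7]=0
i=8: min(r-i=2, Z[3]=0)=0; Z[8]=0
i=9: min(r-i=1, Z[4]=2)=1; Z[9]=1
i=10: fresh scan; Z[10]=0
i=11: fresh scan; Z[11]=0
i=12: fresh scan; Z[12]=0
i=13: fresh scan; Z[13]=1 extend→box=[13,14)
i=14: fresh scan; Z[14]=0
i=15: fresh scan; Z[15]=2 extend→box=[15,17)
i=16: min(r-i=1, Z[1]=1)=1; Z[16]=6 extend→box=[16,22)
i=17: min(r-i=5, Z[1]=1)=1; Z[17]=1
i=18: min(r-i=4, Z[2]=0)=0; Z[18]=0
i=19: min(r-i=3, Z[3]=0)=0; Z[19]=0
i=20: min(r-i=2, Z[4]=2)=2; Z[20]=6 extend→box=[20,26)
i=21: min(r-i=5, Z[1]=1)=1; Z[21]=1
i=22: min(r-i=4, Z[2]=0)=0; Z[22]=0
i=23: min(r-i=3, Z[3]=0)=0; Z[23]=0
i=24: min(r-i=2, Z[4]=2)=2; Z[24]=3 extend→box=[24,27)
i=25: min(r-i=2, Z[1]=1)=1; Z[25]=1
i=26: min(r-i=1, Z[2]=0)=0; Z[26]=0
i=27: fresh scan; Z[27]=5 extend→box=[27,32)
i=28: min(r-i=4, Z[1]=1)=1; Z[28]=1
i=29: min(r-i=3, Z[2]=0)=0; Z[29]=0
i=30: min(r-i=2, Z[3]=0)=0; Z[30]=0
i=31: min(r-i=1, Z[4]=2)=1; Z[31]=1

[32, 1, 0, 0, 2, 5, 1, 0, 0, 1, 0, 0, 0, 1, 0, 2, 6, 1, 0, 0, 6, 1, 0, 0, 3, 1, 0, 5, 1, 0, 0, 1]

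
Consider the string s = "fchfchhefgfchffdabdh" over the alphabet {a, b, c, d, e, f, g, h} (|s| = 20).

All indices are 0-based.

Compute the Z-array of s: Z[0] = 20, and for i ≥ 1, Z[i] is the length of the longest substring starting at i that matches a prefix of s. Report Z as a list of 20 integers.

[20, 0, 0, 3, 0, 0, 0, 0, 1, 0, 4, 0, 0, 1, 1, 0, 0, 0, 0, 0]

Z[0]=20
i=1: i≥r, start 0; Z[1]=0
i=2: i≥r, start 0; Z[2]=0
i=3: i≥r, start 0; Z[3]=3 grow→box=[3,6)
i=4: min(r-i=2, Z[1]=0)=0; Z[4]=0
i=5: min(r-i=1, Z[2]=0)=0; Z[5]=0
i=6: i≥r, start 0; Z[6]=0
i=7: i≥r, start 0; Z[7]=0
i=8: i≥r, start 0; Z[8]=1 grow→box=[8,9)
i=9: i≥r, start 0; Z[9]=0
i=10: i≥r, start 0; Z[10]=4 grow→box=[10,14)
i=11: min(r-i=3, Z[1]=0)=0; Z[11]=0
i=12: min(r-i=2, Z[2]=0)=0; Z[12]=0
i=13: min(r-i=1, Z[3]=3)=1; Z[13]=1
i=14: i≥r, start 0; Z[14]=1 grow→box=[14,15)
i=15: i≥r, start 0; Z[15]=0
i=16: i≥r, start 0; Z[16]=0
i=17: i≥r, start 0; Z[17]=0
i=18: i≥r, start 0; Z[18]=0
i=19: i≥r, start 0; Z[19]=0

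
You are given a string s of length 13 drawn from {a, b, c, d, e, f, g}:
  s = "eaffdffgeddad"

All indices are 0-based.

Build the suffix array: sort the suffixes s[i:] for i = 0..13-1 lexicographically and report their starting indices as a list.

[11, 1, 12, 10, 9, 4, 0, 8, 3, 2, 5, 6, 7]

sorted suffixes:
  #0 SA[0]=11  'ad'
  #1 SA[1]=1  'affdffgeddad'
  #2 SA[2]=12  'd'
  #3 SA[3]=10  'dad'
  #4 SA[4]=9  'ddad'
  #5 SA[5]=4  'dffgeddad'
  #6 SA[6]=0  'eaffdffgeddad'
  #7 SA[7]=8  'eddad'
  #8 SA[8]=3  'fdffgeddad'
  #9 SA[9]=2  'ffdffgeddad'
  #10 SA[10]=5  'ffgeddad'
  #11 SA[11]=6  'fgeddad'
  #12 SA[12]=7  'geddad'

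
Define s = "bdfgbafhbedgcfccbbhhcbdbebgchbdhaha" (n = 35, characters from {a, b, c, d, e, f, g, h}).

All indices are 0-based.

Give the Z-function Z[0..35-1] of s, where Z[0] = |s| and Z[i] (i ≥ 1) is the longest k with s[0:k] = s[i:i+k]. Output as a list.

Z[0]=35
i=1: outside box; Z[1]=0
i=2: outside box; Z[2]=0
i=3: outside box; Z[3]=0
i=4: outside box; Z[4]=1 extend→box=[4,5)
i=5: outside box; Z[5]=0
i=6: outside box; Z[6]=0
i=7: outside box; Z[7]=0
i=8: outside box; Z[8]=1 extend→box=[8,9)
i=9: outside box; Z[9]=0
i=10: outside box; Z[10]=0
i=11: outside box; Z[11]=0
i=12: outside box; Z[12]=0
i=13: outside box; Z[13]=0
i=14: outside box; Z[14]=0
i=15: outside box; Z[15]=0
i=16: outside box; Z[16]=1 extend→box=[16,17)
i=17: outside box; Z[17]=1 extend→box=[17,18)
i=18: outside box; Z[18]=0
i=19: outside box; Z[19]=0
i=20: outside box; Z[20]=0
i=21: outside box; Z[21]=2 extend→box=[21,23)
i=22: min(r-i=1, Z[1]=0)=0; Z[22]=0
i=23: outside box; Z[23]=1 extend→box=[23,24)
i=24: outside box; Z[24]=0
i=25: outside box; Z[25]=1 extend→box=[25,26)
i=26: outside box; Z[26]=0
i=27: outside box; Z[27]=0
i=28: outside box; Z[28]=0
i=29: outside box; Z[29]=2 extend→box=[29,31)
i=30: min(r-i=1, Z[1]=0)=0; Z[30]=0
i=31: outside box; Z[31]=0
i=32: outside box; Z[32]=0
i=33: outside box; Z[33]=0
i=34: outside box; Z[34]=0

[35, 0, 0, 0, 1, 0, 0, 0, 1, 0, 0, 0, 0, 0, 0, 0, 1, 1, 0, 0, 0, 2, 0, 1, 0, 1, 0, 0, 0, 2, 0, 0, 0, 0, 0]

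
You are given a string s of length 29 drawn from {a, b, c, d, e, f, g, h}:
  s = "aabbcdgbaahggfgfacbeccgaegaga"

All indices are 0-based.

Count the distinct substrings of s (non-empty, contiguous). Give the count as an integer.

rank | idx | suffix
   0 |  28 | a
   1 |   0 | aabbcdgbaahggfgfacbeccgaegaga
   2 |   8 | aahggfgfacbeccgaegaga
   3 |   1 | abbcdgbaahggfgfacbeccgaegaga
   4 |  16 | acbeccgaegaga
   5 |  23 | aegaga
   6 |  26 | aga
   7 |   9 | ahggfgfacbeccgaegaga
   8 |   7 | baahggfgfacbeccgaegaga
   9 |   2 | bbcdgbaahggfgfacbeccgaegaga
  10 |   3 | bcdgbaahggfgfacbeccgaegaga
  11 |  18 | beccgaegaga
  12 |  17 | cbeccgaegaga
  13 |  20 | ccgaegaga
  14 |   4 | cdgbaahggfgfacbeccgaegaga
  15 |  21 | cgaegaga
  16 |   5 | dgbaahggfgfacbeccgaegaga
  17 |  19 | eccgaegaga
  18 |  24 | egaga
  19 |  15 | facbeccgaegaga
  20 |  13 | fgfacbeccgaegaga
  21 |  27 | ga
  22 |  22 | gaegaga
  23 |  25 | gaga
  24 |   6 | gbaahggfgfacbeccgaegaga
  25 |  14 | gfacbeccgaegaga
  26 |  12 | gfgfacbeccgaegaga
  27 |  11 | ggfgfacbeccgaegaga
  28 |  10 | hggfgfacbeccgaegaga

SA = [28, 0, 8, 1, 16, 23, 26, 9, 7, 2, 3, 18, 17, 20, 4, 21, 5, 19, 24, 15, 13, 27, 22, 25, 6, 14, 12, 11, 10]
rank  pair      lcp
   1  s[28:],s[0:]  1  'a'
   2  s[0:],s[8:]  2  'aa'
   3  s[8:],s[1:]  1  'a'
   4  s[1:],s[16:]  1  'a'
   5  s[16:],s[23:]  1  'a'
   6  s[23:],s[26:]  1  'a'
   7  s[26:],s[9:]  1  'a'
   8  s[9:],s[7:]  0  ''
   9  s[7:],s[2:]  1  'b'
  10  s[2:],s[3:]  1  'b'
  11  s[3:],s[18:]  1  'b'
  12  s[18:],s[17:]  0  ''
  13  s[17:],s[20:]  1  'c'
  14  s[20:],s[4:]  1  'c'
  15  s[4:],s[21:]  1  'c'
  16  s[21:],s[5:]  0  ''
  17  s[5:],s[19:]  0  ''
  18  s[19:],s[24:]  1  'e'
  19  s[24:],s[15:]  0  ''
  20  s[15:],s[13:]  1  'f'
  21  s[13:],s[27:]  0  ''
  22  s[27:],s[22:]  2  'ga'
  23  s[22:],s[25:]  2  'ga'
  24  s[25:],s[6:]  1  'g'
  25  s[6:],s[14:]  1  'g'
  26  s[14:],s[12:]  2  'gf'
  27  s[12:],s[11:]  1  'g'
  28  s[11:],s[10:]  0  ''

n(n+1)/2 = 29·30/2 = 435
Σ LCP = 0 + 1 + 2 + 1 + 1 + 1 + 1 + 1 + 0 + 1 + 1 + 1 + 0 + 1 + 1 + 1 + 0 + 0 + 1 + 0 + 1 + 0 + 2 + 2 + 1 + 1 + 2 + 1 + 0 = 25
distinct = 435 − 25 = 410

410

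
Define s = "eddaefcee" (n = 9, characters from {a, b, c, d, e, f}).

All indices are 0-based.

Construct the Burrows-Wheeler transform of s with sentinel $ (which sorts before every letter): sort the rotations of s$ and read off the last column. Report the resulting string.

edfdee$cae

rank  rotation    last
    0  $eddaefcee  e
    1  aefcee$edd  d
    2  cee$eddaef  f
    3  daefcee$ed  d
    4  ddaefcee$e  e
    5  e$eddaefce  e
    6  eddaefcee$  $
    7  ee$eddaefc  c
    8  efcee$edda  a
    9  fcee$eddae  e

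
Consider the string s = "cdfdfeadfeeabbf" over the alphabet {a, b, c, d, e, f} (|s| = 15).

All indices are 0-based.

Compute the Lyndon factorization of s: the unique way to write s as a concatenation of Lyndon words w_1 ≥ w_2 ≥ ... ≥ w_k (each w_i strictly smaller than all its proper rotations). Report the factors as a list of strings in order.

["cdfdfe", "adfee", "abbf"]

emit factor 1: 'cdfdfe' (i=0, period=6)
emit factor 2: 'adfee' (i=6, period=5)
emit factor 3: 'abbf' (i=11, period=4)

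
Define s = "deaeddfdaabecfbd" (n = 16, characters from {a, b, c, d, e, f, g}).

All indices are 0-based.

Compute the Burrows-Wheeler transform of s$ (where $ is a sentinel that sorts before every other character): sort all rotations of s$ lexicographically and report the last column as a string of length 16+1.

rank  rotation           last
    0  $deaeddfdaabecfbd  d
    1  aabecfbd$deaeddfd  d
    2  abecfbd$deaeddfda  a
    3  aeddfdaabecfbd$de  e
    4  bd$deaeddfdaabecf  f
    5  becfbd$deaeddfdaa  a
    6  cfbd$deaeddfdaabe  e
    7  d$deaeddfdaabecfb  b
    8  daabecfbd$deaeddf  f
    9  ddfdaabecfbd$deae  e
   10  deaeddfdaabecfbd$  $
   11  dfdaabecfbd$deaed  d
   12  eaeddfdaabecfbd$d  d
   13  ecfbd$deaeddfdaab  b
   14  eddfdaabecfbd$dea  a
   15  fbd$deaeddfdaabec  c
   16  fdaabecfbd$deaedd  d

ddaefaebfe$ddbacd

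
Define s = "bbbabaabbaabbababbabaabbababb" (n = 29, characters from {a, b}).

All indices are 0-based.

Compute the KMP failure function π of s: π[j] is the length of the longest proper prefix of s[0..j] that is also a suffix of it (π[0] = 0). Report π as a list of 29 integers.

[0, 1, 2, 0, 1, 0, 0, 1, 2, 0, 0, 1, 2, 0, 1, 0, 1, 2, 0, 1, 0, 0, 1, 2, 0, 1, 0, 1, 2]

π[0] = 0
j=1 s[j]='b': π[1]=1 (border 'b')
j=2 s[j]='b': π[2]=2 (border 'bb')
j=3 s[j]='a': k: 2→1→0; π[3]=0 (border '')
j=4 s[j]='b': π[4]=1 (border 'b')
j=5 s[j]='a': k: 1→0; π[5]=0 (border '')
j=6 s[j]='a': π[6]=0 (border '')
j=7 s[j]='b': π[7]=1 (border 'b')
j=8 s[j]='b': π[8]=2 (border 'bb')
j=9 s[j]='a': k: 2→1→0; π[9]=0 (border '')
j=10 s[j]='a': π[10]=0 (border '')
j=11 s[j]='b': π[11]=1 (border 'b')
j=12 s[j]='b': π[12]=2 (border 'bb')
j=13 s[j]='a': k: 2→1→0; π[13]=0 (border '')
j=14 s[j]='b': π[14]=1 (border 'b')
j=15 s[j]='a': k: 1→0; π[15]=0 (border '')
j=16 s[j]='b': π[16]=1 (border 'b')
j=17 s[j]='b': π[17]=2 (border 'bb')
j=18 s[j]='a': k: 2→1→0; π[18]=0 (border '')
j=19 s[j]='b': π[19]=1 (border 'b')
j=20 s[j]='a': k: 1→0; π[20]=0 (border '')
j=21 s[j]='a': π[21]=0 (border '')
j=22 s[j]='b': π[22]=1 (border 'b')
j=23 s[j]='b': π[23]=2 (border 'bb')
j=24 s[j]='a': k: 2→1→0; π[24]=0 (border '')
j=25 s[j]='b': π[25]=1 (border 'b')
j=26 s[j]='a': k: 1→0; π[26]=0 (border '')
j=27 s[j]='b': π[27]=1 (border 'b')
j=28 s[j]='b': π[28]=2 (border 'bb')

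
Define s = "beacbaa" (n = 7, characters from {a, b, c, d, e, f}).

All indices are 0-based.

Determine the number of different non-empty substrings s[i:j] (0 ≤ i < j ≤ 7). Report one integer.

sorted suffixes:
  #0 SA[0]=6  'a'
  #1 SA[1]=5  'aa'
  #2 SA[2]=2  'acbaa'
  #3 SA[3]=4  'baa'
  #4 SA[4]=0  'beacbaa'
  #5 SA[5]=3  'cbaa'
  #6 SA[6]=1  'eacbaa'

SA = [6, 5, 2, 4, 0, 3, 1]
rank  pair      lcp
   1  s[6:],s[5:]  1  'a'
   2  s[5:],s[2:]  1  'a'
   3  s[2:],s[4:]  0  ''
   4  s[4:],s[0:]  1  'b'
   5  s[0:],s[3:]  0  ''
   6  s[3:],s[1:]  0  ''

n(n+1)/2 = 7·8/2 = 28
Σ LCP = 0 + 1 + 1 + 0 + 1 + 0 + 0 = 3
distinct = 28 − 3 = 25

25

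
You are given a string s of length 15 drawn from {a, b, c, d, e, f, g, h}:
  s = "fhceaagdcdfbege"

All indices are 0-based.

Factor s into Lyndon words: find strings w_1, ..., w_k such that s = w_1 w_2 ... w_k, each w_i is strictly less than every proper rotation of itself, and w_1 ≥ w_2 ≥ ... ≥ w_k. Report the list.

emit factor 1: 'fh' (i=0, period=2)
emit factor 2: 'ce' (i=2, period=2)
emit factor 3: 'aagdcdfbege' (i=4, period=11)

["fh", "ce", "aagdcdfbege"]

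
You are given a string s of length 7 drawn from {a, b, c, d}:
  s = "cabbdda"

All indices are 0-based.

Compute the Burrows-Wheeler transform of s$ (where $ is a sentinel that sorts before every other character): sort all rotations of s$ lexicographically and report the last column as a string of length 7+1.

adcab$db

rank  rotation  last
    0  $cabbdda  a
    1  a$cabbdd  d
    2  abbdda$c  c
    3  bbdda$ca  a
    4  bdda$cab  b
    5  cabbdda$  $
    6  da$cabbd  d
    7  dda$cabb  b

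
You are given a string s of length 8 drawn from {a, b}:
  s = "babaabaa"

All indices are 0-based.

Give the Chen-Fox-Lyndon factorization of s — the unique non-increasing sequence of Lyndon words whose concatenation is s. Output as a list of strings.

["b", "ab", "aab", "a", "a"]

emit factor 1: 'b' (i=0, period=1)
emit factor 2: 'ab' (i=1, period=2)
emit factor 3: 'aab' (i=3, period=3)
emit factor 4: 'a' (i=6, period=1)
emit factor 5: 'a' (i=7, period=1)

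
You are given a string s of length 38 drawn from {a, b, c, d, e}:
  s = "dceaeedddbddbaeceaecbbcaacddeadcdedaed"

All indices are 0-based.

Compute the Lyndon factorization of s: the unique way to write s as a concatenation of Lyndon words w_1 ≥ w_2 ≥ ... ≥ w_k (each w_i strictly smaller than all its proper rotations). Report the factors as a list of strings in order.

["d", "ce", "aeedddbddb", "aece", "aecbbc", "aacddeadcdedaed"]

emit factor 1: 'd' (i=0, period=1)
emit factor 2: 'ce' (i=1, period=2)
emit factor 3: 'aeedddbddb' (i=3, period=10)
emit factor 4: 'aece' (i=13, period=4)
emit factor 5: 'aecbbc' (i=17, period=6)
emit factor 6: 'aacddeadcdedaed' (i=23, period=15)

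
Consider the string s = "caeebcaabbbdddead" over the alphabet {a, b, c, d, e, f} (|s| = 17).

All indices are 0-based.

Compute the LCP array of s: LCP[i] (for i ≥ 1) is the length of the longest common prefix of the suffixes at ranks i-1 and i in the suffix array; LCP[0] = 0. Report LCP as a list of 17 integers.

[0, 1, 1, 1, 0, 2, 1, 1, 0, 2, 0, 1, 2, 1, 0, 1, 1]

rank | idx | suffix
   0 |   6 | aabbbdddead
   1 |   7 | abbbdddead
   2 |  15 | ad
   3 |   1 | aeebcaabbbdddead
   4 |   8 | bbbdddead
   5 |   9 | bbdddead
   6 |   4 | bcaabbbdddead
   7 |  10 | bdddead
   8 |   5 | caabbbdddead
   9 |   0 | caeebcaabbbdddead
  10 |  16 | d
  11 |  11 | dddead
  12 |  12 | ddead
  13 |  13 | dead
  14 |  14 | ead
  15 |   3 | ebcaabbbdddead
  16 |   2 | eebcaabbbdddead

SA = [6, 7, 15, 1, 8, 9, 4, 10, 5, 0, 16, 11, 12, 13, 14, 3, 2]
[i] adj suffixes → lcp
  [1] 6/7 → 1 ('a')
  [2] 7/15 → 1 ('a')
  [3] 15/1 → 1 ('a')
  [4] 1/8 → 0 ('')
  [5] 8/9 → 2 ('bb')
  [6] 9/4 → 1 ('b')
  [7] 4/10 → 1 ('b')
  [8] 10/5 → 0 ('')
  [9] 5/0 → 2 ('ca')
  [10] 0/16 → 0 ('')
  [11] 16/11 → 1 ('d')
  [12] 11/12 → 2 ('dd')
  [13] 12/13 → 1 ('d')
  [14] 13/14 → 0 ('')
  [15] 14/3 → 1 ('e')
  [16] 3/2 → 1 ('e')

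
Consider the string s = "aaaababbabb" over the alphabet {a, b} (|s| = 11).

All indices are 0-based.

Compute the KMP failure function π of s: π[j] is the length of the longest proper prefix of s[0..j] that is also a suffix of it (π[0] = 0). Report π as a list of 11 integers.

π[0] = 0
j=1 s[j]='a': π[1]=1 (border 'a')
j=2 s[j]='a': π[2]=2 (border 'aa')
j=3 s[j]='a': π[3]=3 (border 'aaa')
j=4 s[j]='b': k: 3→2→1→0; π[4]=0 (border '')
j=5 s[j]='a': π[5]=1 (border 'a')
j=6 s[j]='b': k: 1→0; π[6]=0 (border '')
j=7 s[j]='b': π[7]=0 (border '')
j=8 s[j]='a': π[8]=1 (border 'a')
j=9 s[j]='b': k: 1→0; π[9]=0 (border '')
j=10 s[j]='b': π[10]=0 (border '')

[0, 1, 2, 3, 0, 1, 0, 0, 1, 0, 0]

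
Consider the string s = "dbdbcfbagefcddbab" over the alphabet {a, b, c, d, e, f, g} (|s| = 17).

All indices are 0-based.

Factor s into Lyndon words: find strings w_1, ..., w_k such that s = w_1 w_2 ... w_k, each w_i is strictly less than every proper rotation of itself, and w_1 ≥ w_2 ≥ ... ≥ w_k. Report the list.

emit factor 1: 'd' (i=0, period=1)
emit factor 2: 'bd' (i=1, period=2)
emit factor 3: 'bcf' (i=3, period=3)
emit factor 4: 'b' (i=6, period=1)
emit factor 5: 'agefcddb' (i=7, period=8)
emit factor 6: 'ab' (i=15, period=2)

["d", "bd", "bcf", "b", "agefcddb", "ab"]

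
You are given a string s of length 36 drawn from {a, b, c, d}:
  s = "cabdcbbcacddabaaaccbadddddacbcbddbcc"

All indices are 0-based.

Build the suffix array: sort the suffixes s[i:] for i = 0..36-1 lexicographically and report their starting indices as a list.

rank | idx | suffix
   0 |  14 | aaaccbadddddacbcbddbcc
   1 |  15 | aaccbadddddacbcbddbcc
   2 |  12 | abaaaccbadddddacbcbddbcc
   3 |   1 | abdcbbcacddabaaaccbadddddacbcbddbcc
   4 |  26 | acbcbddbcc
   5 |  16 | accbadddddacbcbddbcc
   6 |   8 | acddabaaaccbadddddacbcbddbcc
   7 |  20 | adddddacbcbddbcc
   8 |  13 | baaaccbadddddacbcbddbcc
   9 |  19 | badddddacbcbddbcc
  10 |   5 | bbcacddabaaaccbadddddacbcbddbcc
  11 |   6 | bcacddabaaaccbadddddacbcbddbcc
  12 |  28 | bcbddbcc
  13 |  33 | bcc
  14 |   2 | bdcbbcacddabaaaccbadddddacbcbddbcc
  15 |  30 | bddbcc
  16 |  35 | c
  17 |   0 | cabdcbbcacddabaaaccbadddddacbcbddbcc
  18 |   7 | cacddabaaaccbadddddacbcbddbcc
  19 |  18 | cbadddddacbcbddbcc
  20 |   4 | cbbcacddabaaaccbadddddacbcbddbcc
  21 |  27 | cbcbddbcc
  22 |  29 | cbddbcc
  23 |  34 | cc
  24 |  17 | ccbadddddacbcbddbcc
  25 |   9 | cddabaaaccbadddddacbcbddbcc
  26 |  11 | dabaaaccbadddddacbcbddbcc
  27 |  25 | dacbcbddbcc
  28 |  32 | dbcc
  29 |   3 | dcbbcacddabaaaccbadddddacbcbddbcc
  30 |  10 | ddabaaaccbadddddacbcbddbcc
  31 |  24 | ddacbcbddbcc
  32 |  31 | ddbcc
  33 |  23 | dddacbcbddbcc
  34 |  22 | ddddacbcbddbcc
  35 |  21 | dddddacbcbddbcc

[14, 15, 12, 1, 26, 16, 8, 20, 13, 19, 5, 6, 28, 33, 2, 30, 35, 0, 7, 18, 4, 27, 29, 34, 17, 9, 11, 25, 32, 3, 10, 24, 31, 23, 22, 21]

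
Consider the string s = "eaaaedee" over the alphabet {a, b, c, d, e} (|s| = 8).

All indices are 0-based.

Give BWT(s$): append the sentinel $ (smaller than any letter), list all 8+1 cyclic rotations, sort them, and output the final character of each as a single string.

eeaaee$ad

rank  rotation   last
    0  $eaaaedee  e
    1  aaaedee$e  e
    2  aaedee$ea  a
    3  aedee$eaa  a
    4  dee$eaaae  e
    5  e$eaaaede  e
    6  eaaaedee$  $
    7  edee$eaaa  a
    8  ee$eaaaed  d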